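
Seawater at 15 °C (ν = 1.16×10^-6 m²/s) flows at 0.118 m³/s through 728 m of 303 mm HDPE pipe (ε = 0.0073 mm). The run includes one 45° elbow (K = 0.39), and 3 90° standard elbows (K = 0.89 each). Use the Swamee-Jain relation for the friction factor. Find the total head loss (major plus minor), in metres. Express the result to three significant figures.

V = 4Q/(πD²) = 1.636 m/s; V²/2g = 0.1365 m
Re = 4.27×10^5, ε/D = 2.41×10^-5 → f = 0.01381 (Swamee-Jain)
Major: h_f = f(L/D)·V²/2g = 0.01381·2403·0.1365 = 4.529 m
Minor: ΣK = 3.06; h_m = ΣK·V²/2g = 0.4177 m
Total H_L = 4.529 + 0.4177 = 4.946 m

H_L ≈ 4.95 m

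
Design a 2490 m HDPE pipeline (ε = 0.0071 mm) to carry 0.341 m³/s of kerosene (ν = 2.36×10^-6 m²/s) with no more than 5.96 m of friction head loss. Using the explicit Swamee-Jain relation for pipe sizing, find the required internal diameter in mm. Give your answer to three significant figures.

Swamee-Jain (Type III): D = 0.66·[ε^1.25·(LQ²/(gh_f))^4.75 + ν·Q^9.4·(L/(gh_f))^5.2]^0.04
LQ²/(gh_f) = 4.952; L/(gh_f) = 42.59
Term 1 = ε^1.25·(…)^4.75 = 7.32×10^-4; Term 2 = ν·Q^9.4·(…)^5.2 = 0.0284
D = 0.66·(7.32×10^-4 + 0.0284)^0.04 = 0.5729 m = 573 mm
Check: V = 1.32 m/s, Re = 3.21×10^5, f = 0.01434, h_f = 5.56 m ≈ 5.96 m ✓

D ≈ 573 mm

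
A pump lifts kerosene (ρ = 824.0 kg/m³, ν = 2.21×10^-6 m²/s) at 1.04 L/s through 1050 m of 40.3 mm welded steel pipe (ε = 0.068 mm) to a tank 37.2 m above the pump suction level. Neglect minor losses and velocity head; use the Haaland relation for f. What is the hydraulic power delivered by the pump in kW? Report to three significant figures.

V = 4Q/(πD²) = 0.8153 m/s; Re = 1.49×10^4; ε/D = 0.00169; f = 0.03051
h_f = f(L/D)V²/2g = 26.93 m
Total head H = z + h_f = 37.2 + 26.93 = 64.13 m
P_hyd = ρgQH = 824.0·9.81·0.00104·64.13 = 0.5392 kW

P_hyd ≈ 0.539 kW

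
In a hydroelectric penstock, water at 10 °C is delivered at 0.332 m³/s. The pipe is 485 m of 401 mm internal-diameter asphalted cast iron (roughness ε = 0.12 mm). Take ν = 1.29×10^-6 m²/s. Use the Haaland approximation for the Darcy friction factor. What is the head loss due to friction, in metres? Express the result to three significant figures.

h_f ≈ 6.70 m

V = 4Q/(πD²) = 4·0.332/(π·0.401²) = 2.629 m/s
Re = VD/ν = 2.629·0.401/1.29×10^-6 = 8.17×10^5 → turbulent
ε/D = 0.12/401 = 2.99×10^-4
Haaland: f = 0.01573
h_f = f(L/D)V²/(2g) = 0.01573·(485/0.401)·2.629²/(2·9.81) = 6.699 m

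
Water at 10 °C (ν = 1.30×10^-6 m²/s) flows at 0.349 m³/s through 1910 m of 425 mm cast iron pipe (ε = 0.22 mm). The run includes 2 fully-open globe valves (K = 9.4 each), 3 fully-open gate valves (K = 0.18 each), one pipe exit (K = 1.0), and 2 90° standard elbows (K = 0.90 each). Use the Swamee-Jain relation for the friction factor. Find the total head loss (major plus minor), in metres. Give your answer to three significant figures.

H_L ≈ 31.1 m

V = 4Q/(πD²) = 2.460 m/s; V²/2g = 0.3085 m
Re = 8.04×10^5, ε/D = 5.18×10^-4 → f = 0.01754 (Swamee-Jain)
Major: h_f = f(L/D)·V²/2g = 0.01754·4494·0.3085 = 24.31 m
Minor: ΣK = 22.1; h_m = ΣK·V²/2g = 6.830 m
Total H_L = 24.31 + 6.830 = 31.14 m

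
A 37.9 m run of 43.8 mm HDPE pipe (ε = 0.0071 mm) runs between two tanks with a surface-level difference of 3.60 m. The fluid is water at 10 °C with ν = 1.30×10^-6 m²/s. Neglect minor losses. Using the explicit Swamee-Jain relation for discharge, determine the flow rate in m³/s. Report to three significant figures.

Q ≈ 0.00303 m³/s

Swamee-Jain (Type II): Q = -0.965·√(gD⁵h_f/L)·ln[ε/(3.7D) + √(3.17ν²L/(gD³h_f))]
√(gD⁵h_f/L) = √(9.81·0.0438⁵·3.60/37.9) = 3.876×10^-4
ε/(3.7D) = 4.38×10^-5; √(3.17ν²L/(gD³h_f)) = 2.62×10^-4
Q = -0.965·3.876×10^-4·ln(3.054×10^-4) = 0.003027 m³/s
Check: V = 2.01 m/s, Re = 6.77×10^4, f = 0.02017, h_f = 3.59 m ≈ 3.60 m ✓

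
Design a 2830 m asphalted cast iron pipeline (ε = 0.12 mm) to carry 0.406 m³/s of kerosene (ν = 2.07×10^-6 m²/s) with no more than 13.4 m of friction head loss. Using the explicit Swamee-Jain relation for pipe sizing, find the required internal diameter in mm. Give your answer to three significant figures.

D ≈ 546 mm

Swamee-Jain (Type III): D = 0.66·[ε^1.25·(LQ²/(gh_f))^4.75 + ν·Q^9.4·(L/(gh_f))^5.2]^0.04
LQ²/(gh_f) = 3.549; L/(gh_f) = 21.53
Term 1 = ε^1.25·(…)^4.75 = 0.00515; Term 2 = ν·Q^9.4·(…)^5.2 = 0.00370
D = 0.66·(0.00515 + 0.00370)^0.04 = 0.5463 m = 546 mm
Check: V = 1.73 m/s, Re = 4.57×10^5, f = 0.01581, h_f = 12.5 m ≈ 13.4 m ✓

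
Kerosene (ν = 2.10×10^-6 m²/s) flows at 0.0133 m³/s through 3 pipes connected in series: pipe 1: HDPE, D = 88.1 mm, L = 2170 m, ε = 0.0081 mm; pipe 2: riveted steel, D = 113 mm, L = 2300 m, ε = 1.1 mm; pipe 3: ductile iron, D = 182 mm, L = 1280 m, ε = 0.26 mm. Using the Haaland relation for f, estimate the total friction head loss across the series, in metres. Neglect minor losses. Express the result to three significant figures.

Pipe 1: V = 2.182 m/s, Re = 9.15×10^4, ε/D = 9.19×10^-5, f = 0.01854, h_1 = f(L/D)V²/2g = 110.8 m
Pipe 2: V = 1.326 m/s, Re = 7.14×10^4, ε/D = 0.00973, f = 0.03843, h_2 = f(L/D)V²/2g = 70.11 m
Pipe 3: V = 0.5112 m/s, Re = 4.43×10^4, ε/D = 0.00143, f = 0.02524, h_3 = f(L/D)V²/2g = 2.364 m
Series → Q common, losses add: H = Σh = 183.3 m

H ≈ 183 m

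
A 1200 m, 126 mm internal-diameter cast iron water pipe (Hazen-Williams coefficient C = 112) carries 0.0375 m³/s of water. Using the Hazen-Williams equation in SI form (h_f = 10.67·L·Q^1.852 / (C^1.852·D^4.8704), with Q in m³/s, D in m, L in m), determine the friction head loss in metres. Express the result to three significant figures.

h_f = 10.67·1200·0.0375^1.852 / (112^1.852·0.126^4.8704) = 112.9 m

h_f ≈ 113 m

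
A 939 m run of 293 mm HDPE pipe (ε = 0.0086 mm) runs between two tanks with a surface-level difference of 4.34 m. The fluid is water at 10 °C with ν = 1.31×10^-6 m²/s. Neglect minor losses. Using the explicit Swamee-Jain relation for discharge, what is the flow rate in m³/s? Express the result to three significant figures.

Swamee-Jain (Type II): Q = -0.965·√(gD⁵h_f/L)·ln[ε/(3.7D) + √(3.17ν²L/(gD³h_f))]
√(gD⁵h_f/L) = √(9.81·0.293⁵·4.34/939) = 0.009895
ε/(3.7D) = 7.93×10^-6; √(3.17ν²L/(gD³h_f)) = 6.91×10^-5
Q = -0.965·0.009895·ln(7.700×10^-5) = 0.09044 m³/s
Check: V = 1.34 m/s, Re = 3.00×10^5, f = 0.01471, h_f = 4.32 m ≈ 4.34 m ✓

Q ≈ 0.0904 m³/s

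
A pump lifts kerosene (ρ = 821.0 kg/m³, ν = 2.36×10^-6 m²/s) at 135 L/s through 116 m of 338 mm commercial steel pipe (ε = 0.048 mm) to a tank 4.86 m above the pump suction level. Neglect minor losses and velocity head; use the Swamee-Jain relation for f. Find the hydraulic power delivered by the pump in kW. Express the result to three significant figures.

P_hyd ≈ 6.00 kW

V = 4Q/(πD²) = 1.505 m/s; Re = 2.15×10^5; ε/D = 1.42×10^-4; f = 0.01654
h_f = f(L/D)V²/2g = 0.6548 m
Total head H = z + h_f = 4.86 + 0.6548 = 5.515 m
P_hyd = ρgQH = 821.0·9.81·0.135·5.515 = 5.996 kW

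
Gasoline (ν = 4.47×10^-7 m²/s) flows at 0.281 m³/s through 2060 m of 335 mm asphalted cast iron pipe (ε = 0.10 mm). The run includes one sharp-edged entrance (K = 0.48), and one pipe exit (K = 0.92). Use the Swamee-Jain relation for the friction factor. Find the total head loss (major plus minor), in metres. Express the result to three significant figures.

H_L ≈ 49.5 m

V = 4Q/(πD²) = 3.188 m/s; V²/2g = 0.5180 m
Re = 2.39×10^6, ε/D = 2.99×10^-4 → f = 0.01531 (Swamee-Jain)
Major: h_f = f(L/D)·V²/2g = 0.01531·6149·0.5180 = 48.78 m
Minor: ΣK = 1.40; h_m = ΣK·V²/2g = 0.7252 m
Total H_L = 48.78 + 0.7252 = 49.51 m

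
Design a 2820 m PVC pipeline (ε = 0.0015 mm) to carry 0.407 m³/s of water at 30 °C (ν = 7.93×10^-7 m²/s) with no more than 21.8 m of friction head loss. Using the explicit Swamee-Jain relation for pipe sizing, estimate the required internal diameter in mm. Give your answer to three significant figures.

Swamee-Jain (Type III): D = 0.66·[ε^1.25·(LQ²/(gh_f))^4.75 + ν·Q^9.4·(L/(gh_f))^5.2]^0.04
LQ²/(gh_f) = 2.184; L/(gh_f) = 13.19
Term 1 = ε^1.25·(…)^4.75 = 2.15×10^-6; Term 2 = ν·Q^9.4·(…)^5.2 = 1.13×10^-4
D = 0.66·(2.15×10^-6 + 1.13×10^-4)^0.04 = 0.4592 m = 459 mm
Check: V = 2.46 m/s, Re = 1.42×10^6, f = 0.01105, h_f = 20.9 m ≈ 21.8 m ✓

D ≈ 459 mm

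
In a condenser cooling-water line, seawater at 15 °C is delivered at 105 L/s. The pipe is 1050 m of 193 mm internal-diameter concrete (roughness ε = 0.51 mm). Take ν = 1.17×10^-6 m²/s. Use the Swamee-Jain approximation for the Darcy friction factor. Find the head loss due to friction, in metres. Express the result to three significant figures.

V = 4Q/(πD²) = 4·0.105/(π·0.193²) = 3.589 m/s
Re = VD/ν = 3.589·0.193/1.17×10^-6 = 5.92×10^5 → turbulent
ε/D = 0.51/193 = 0.00264
Swamee-Jain: f = 0.02561
h_f = f(L/D)V²/(2g) = 0.02561·(1050/0.193)·3.589²/(2·9.81) = 91.47 m

h_f ≈ 91.5 m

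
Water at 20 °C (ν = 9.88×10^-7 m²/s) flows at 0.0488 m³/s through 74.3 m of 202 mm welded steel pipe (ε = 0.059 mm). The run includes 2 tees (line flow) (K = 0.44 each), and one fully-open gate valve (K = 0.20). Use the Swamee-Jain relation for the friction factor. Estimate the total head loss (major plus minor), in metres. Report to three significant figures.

H_L ≈ 0.864 m

V = 4Q/(πD²) = 1.523 m/s; V²/2g = 0.1182 m
Re = 3.11×10^5, ε/D = 2.92×10^-4 → f = 0.01695 (Swamee-Jain)
Major: h_f = f(L/D)·V²/2g = 0.01695·367.8·0.1182 = 0.7367 m
Minor: ΣK = 1.08; h_m = ΣK·V²/2g = 0.1276 m
Total H_L = 0.7367 + 0.1276 = 0.8643 m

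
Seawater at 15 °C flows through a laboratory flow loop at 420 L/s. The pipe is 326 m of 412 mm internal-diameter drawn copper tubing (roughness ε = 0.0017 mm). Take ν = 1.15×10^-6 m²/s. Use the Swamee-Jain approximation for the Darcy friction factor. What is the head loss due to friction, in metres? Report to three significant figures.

h_f ≈ 4.60 m

V = 4Q/(πD²) = 4·0.420/(π·0.412²) = 3.150 m/s
Re = VD/ν = 3.150·0.412/1.15×10^-6 = 1.13×10^6 → turbulent
ε/D = 0.0017/412 = 4.13×10^-6
Swamee-Jain: f = 0.01149
h_f = f(L/D)V²/(2g) = 0.01149·(326/0.412)·3.150²/(2·9.81) = 4.597 m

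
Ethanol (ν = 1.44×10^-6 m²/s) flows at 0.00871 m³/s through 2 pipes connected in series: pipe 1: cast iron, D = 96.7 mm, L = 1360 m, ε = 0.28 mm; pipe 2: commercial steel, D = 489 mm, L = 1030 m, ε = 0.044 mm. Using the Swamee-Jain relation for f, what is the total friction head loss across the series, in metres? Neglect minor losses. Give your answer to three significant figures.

Pipe 1: V = 1.186 m/s, Re = 7.96×10^4, ε/D = 0.00290, f = 0.02782, h_1 = f(L/D)V²/2g = 28.05 m
Pipe 2: V = 0.04638 m/s, Re = 1.57×10^4, ε/D = 9.00×10^-5, f = 0.02764, h_2 = f(L/D)V²/2g = 0.006381 m
Series → Q common, losses add: H = Σh = 28.06 m

H ≈ 28.1 m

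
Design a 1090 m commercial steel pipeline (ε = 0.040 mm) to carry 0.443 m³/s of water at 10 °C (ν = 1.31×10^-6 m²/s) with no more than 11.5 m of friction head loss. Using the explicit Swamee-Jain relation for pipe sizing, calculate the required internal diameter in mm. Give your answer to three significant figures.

D ≈ 464 mm

Swamee-Jain (Type III): D = 0.66·[ε^1.25·(LQ²/(gh_f))^4.75 + ν·Q^9.4·(L/(gh_f))^5.2]^0.04
LQ²/(gh_f) = 1.896; L/(gh_f) = 9.662
Term 1 = ε^1.25·(…)^4.75 = 6.64×10^-5; Term 2 = ν·Q^9.4·(…)^5.2 = 8.24×10^-5
D = 0.66·(6.64×10^-5 + 8.24×10^-5)^0.04 = 0.4639 m = 464 mm
Check: V = 2.62 m/s, Re = 9.28×10^5, f = 0.01339, h_f = 11.0 m ≈ 11.5 m ✓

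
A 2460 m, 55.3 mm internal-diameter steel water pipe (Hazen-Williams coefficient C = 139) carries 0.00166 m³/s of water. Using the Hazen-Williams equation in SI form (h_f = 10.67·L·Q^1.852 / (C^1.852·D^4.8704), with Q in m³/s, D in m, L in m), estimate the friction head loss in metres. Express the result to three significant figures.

h_f ≈ 26.6 m

h_f = 10.67·2460·0.00166^1.852 / (139^1.852·0.0553^4.8704) = 26.63 m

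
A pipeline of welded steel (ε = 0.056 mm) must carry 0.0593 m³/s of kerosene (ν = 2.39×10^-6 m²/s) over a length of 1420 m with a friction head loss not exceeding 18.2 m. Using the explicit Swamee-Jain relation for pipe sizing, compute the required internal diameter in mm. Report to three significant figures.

Swamee-Jain (Type III): D = 0.66·[ε^1.25·(LQ²/(gh_f))^4.75 + ν·Q^9.4·(L/(gh_f))^5.2]^0.04
LQ²/(gh_f) = 0.02797; L/(gh_f) = 7.953
Term 1 = ε^1.25·(…)^4.75 = 2.03×10^-13; Term 2 = ν·Q^9.4·(…)^5.2 = 3.37×10^-13
D = 0.66·(2.03×10^-13 + 3.37×10^-13)^0.04 = 0.2132 m = 213 mm
Check: V = 1.66 m/s, Re = 1.48×10^5, f = 0.01824, h_f = 17.1 m ≈ 18.2 m ✓

D ≈ 213 mm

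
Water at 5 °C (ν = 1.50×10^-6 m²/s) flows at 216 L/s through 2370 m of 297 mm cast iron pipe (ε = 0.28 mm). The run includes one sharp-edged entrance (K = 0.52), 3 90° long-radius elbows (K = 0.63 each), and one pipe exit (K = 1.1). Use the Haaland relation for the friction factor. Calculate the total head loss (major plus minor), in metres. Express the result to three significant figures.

H_L ≈ 80.2 m

V = 4Q/(πD²) = 3.118 m/s; V²/2g = 0.4955 m
Re = 6.17×10^5, ε/D = 9.43×10^-4 → f = 0.01984 (Haaland)
Major: h_f = f(L/D)·V²/2g = 0.01984·7980·0.4955 = 78.44 m
Minor: ΣK = 3.51; h_m = ΣK·V²/2g = 1.739 m
Total H_L = 78.44 + 1.739 = 80.18 m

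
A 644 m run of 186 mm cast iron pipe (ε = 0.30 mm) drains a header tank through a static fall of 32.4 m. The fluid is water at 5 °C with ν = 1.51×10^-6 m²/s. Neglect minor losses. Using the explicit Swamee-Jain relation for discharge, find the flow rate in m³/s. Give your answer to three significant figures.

Q ≈ 0.0772 m³/s

Swamee-Jain (Type II): Q = -0.965·√(gD⁵h_f/L)·ln[ε/(3.7D) + √(3.17ν²L/(gD³h_f))]
√(gD⁵h_f/L) = √(9.81·0.186⁵·32.4/644) = 0.01048
ε/(3.7D) = 4.36×10^-4; √(3.17ν²L/(gD³h_f)) = 4.77×10^-5
Q = -0.965·0.01048·ln(4.836×10^-4) = 0.07722 m³/s
Check: V = 2.84 m/s, Re = 3.50×10^5, f = 0.02288, h_f = 32.6 m ≈ 32.4 m ✓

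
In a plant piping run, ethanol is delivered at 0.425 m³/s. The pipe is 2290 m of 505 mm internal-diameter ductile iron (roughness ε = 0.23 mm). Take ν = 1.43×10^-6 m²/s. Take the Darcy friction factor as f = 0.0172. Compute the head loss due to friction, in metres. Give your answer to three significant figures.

V = 4Q/(πD²) = 4·0.425/(π·0.505²) = 2.122 m/s
h_f = f(L/D)V²/(2g) = 0.01720·(2290/0.505)·2.122²/(2·9.81) = 17.90 m

h_f ≈ 17.9 m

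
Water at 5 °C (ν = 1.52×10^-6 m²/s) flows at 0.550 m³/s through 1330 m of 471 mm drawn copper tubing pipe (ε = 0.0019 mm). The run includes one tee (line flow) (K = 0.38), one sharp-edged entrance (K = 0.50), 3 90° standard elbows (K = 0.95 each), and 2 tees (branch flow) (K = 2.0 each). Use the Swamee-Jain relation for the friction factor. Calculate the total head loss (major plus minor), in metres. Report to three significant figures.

V = 4Q/(πD²) = 3.157 m/s; V²/2g = 0.5079 m
Re = 9.78×10^5, ε/D = 4.03×10^-6 → f = 0.01175 (Swamee-Jain)
Major: h_f = f(L/D)·V²/2g = 0.01175·2824·0.5079 = 16.85 m
Minor: ΣK = 7.73; h_m = ΣK·V²/2g = 3.926 m
Total H_L = 16.85 + 3.926 = 20.78 m

H_L ≈ 20.8 m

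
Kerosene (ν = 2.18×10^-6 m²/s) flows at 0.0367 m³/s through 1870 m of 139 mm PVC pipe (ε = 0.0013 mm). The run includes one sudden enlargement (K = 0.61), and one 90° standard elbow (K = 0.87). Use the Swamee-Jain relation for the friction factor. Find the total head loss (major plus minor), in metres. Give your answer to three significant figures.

H_L ≈ 66.3 m

V = 4Q/(πD²) = 2.419 m/s; V²/2g = 0.2981 m
Re = 1.54×10^5, ε/D = 9.35×10^-6 → f = 0.01642 (Swamee-Jain)
Major: h_f = f(L/D)·V²/2g = 0.01642·13453·0.2981 = 65.87 m
Minor: ΣK = 1.48; h_m = ΣK·V²/2g = 0.4412 m
Total H_L = 65.87 + 0.4412 = 66.31 m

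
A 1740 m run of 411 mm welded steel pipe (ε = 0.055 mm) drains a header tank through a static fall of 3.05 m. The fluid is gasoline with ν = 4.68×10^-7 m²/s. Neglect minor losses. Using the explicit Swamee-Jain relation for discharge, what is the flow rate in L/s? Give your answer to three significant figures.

Swamee-Jain (Type II): Q = -0.965·√(gD⁵h_f/L)·ln[ε/(3.7D) + √(3.17ν²L/(gD³h_f))]
√(gD⁵h_f/L) = √(9.81·0.411⁵·3.05/1740) = 0.01420
ε/(3.7D) = 3.62×10^-5; √(3.17ν²L/(gD³h_f)) = 2.41×10^-5
Q = -0.965·0.01420·ln(6.028×10^-5) = 0.1332 m³/s
Check: V = 1.00 m/s, Re = 8.81×10^5, f = 0.01411, h_f = 3.07 m ≈ 3.05 m ✓

Q ≈ 133 L/s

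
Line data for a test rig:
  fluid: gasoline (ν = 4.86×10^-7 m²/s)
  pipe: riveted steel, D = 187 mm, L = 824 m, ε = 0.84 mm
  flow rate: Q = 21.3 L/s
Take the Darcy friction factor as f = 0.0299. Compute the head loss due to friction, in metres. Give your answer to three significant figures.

V = 4Q/(πD²) = 4·0.0213/(π·0.187²) = 0.7755 m/s
h_f = f(L/D)V²/(2g) = 0.02990·(824/0.187)·0.7755²/(2·9.81) = 4.039 m

h_f ≈ 4.04 m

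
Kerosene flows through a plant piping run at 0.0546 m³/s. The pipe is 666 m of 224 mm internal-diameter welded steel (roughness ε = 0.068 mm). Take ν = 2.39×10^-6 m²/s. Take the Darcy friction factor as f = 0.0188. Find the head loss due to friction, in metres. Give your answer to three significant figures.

V = 4Q/(πD²) = 4·0.0546/(π·0.224²) = 1.386 m/s
h_f = f(L/D)V²/(2g) = 0.01880·(666/0.224)·1.386²/(2·9.81) = 5.469 m

h_f ≈ 5.47 m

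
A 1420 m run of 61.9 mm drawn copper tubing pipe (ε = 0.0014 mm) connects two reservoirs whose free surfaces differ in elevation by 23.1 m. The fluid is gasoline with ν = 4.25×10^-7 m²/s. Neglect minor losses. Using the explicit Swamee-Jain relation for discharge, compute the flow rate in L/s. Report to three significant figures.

Swamee-Jain (Type II): Q = -0.965·√(gD⁵h_f/L)·ln[ε/(3.7D) + √(3.17ν²L/(gD³h_f))]
√(gD⁵h_f/L) = √(9.81·0.0619⁵·23.1/1420) = 3.808×10^-4
ε/(3.7D) = 6.11×10^-6; √(3.17ν²L/(gD³h_f)) = 1.23×10^-4
Q = -0.965·3.808×10^-4·ln(1.291×10^-4) = 0.003291 m³/s
Check: V = 1.09 m/s, Re = 1.59×10^5, f = 0.01643, h_f = 23.0 m ≈ 23.1 m ✓

Q ≈ 3.29 L/s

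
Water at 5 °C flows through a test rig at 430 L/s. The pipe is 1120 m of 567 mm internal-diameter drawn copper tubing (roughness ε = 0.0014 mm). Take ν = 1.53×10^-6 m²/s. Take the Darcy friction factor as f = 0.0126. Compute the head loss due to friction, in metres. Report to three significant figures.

V = 4Q/(πD²) = 4·0.430/(π·0.567²) = 1.703 m/s
h_f = f(L/D)V²/(2g) = 0.01260·(1120/0.567)·1.703²/(2·9.81) = 3.679 m

h_f ≈ 3.68 m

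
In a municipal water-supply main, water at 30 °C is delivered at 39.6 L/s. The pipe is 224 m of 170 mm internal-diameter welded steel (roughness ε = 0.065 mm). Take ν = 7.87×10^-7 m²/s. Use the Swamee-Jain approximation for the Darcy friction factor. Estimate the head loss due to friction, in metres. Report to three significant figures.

V = 4Q/(πD²) = 4·0.0396/(π·0.170²) = 1.745 m/s
Re = VD/ν = 1.745·0.170/7.87×10^-7 = 3.77×10^5 → turbulent
ε/D = 0.065/170 = 3.82×10^-4
Swamee-Jain: f = 0.01731
h_f = f(L/D)V²/(2g) = 0.01731·(224/0.170)·1.745²/(2·9.81) = 3.538 m

h_f ≈ 3.54 m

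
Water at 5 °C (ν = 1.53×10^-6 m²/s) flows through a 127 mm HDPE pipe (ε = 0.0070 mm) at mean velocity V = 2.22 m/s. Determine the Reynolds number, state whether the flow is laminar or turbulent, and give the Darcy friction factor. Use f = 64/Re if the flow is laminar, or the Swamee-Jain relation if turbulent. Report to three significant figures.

Re = VD/ν = 2.220·0.127/1.53×10^-6 = 1.84×10^5
Re > 4000 → turbulent; ε/D = 5.51×10^-5
Swamee-Jain: f = 0.01625

Re ≈ 1.84×10^5; turbulent; f ≈ 0.0163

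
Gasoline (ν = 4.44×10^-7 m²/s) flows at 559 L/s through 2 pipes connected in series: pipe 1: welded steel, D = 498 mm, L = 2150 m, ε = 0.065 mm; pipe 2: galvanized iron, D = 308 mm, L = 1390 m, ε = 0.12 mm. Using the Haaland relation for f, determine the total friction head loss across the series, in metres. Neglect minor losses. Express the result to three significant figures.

Pipe 1: V = 2.870 m/s, Re = 3.22×10^6, ε/D = 1.31×10^-4, f = 0.01303, h_1 = f(L/D)V²/2g = 23.61 m
Pipe 2: V = 7.503 m/s, Re = 5.20×10^6, ε/D = 3.90×10^-4, f = 0.01594, h_2 = f(L/D)V²/2g = 206.4 m
Series → Q common, losses add: H = Σh = 230.0 m

H ≈ 230 m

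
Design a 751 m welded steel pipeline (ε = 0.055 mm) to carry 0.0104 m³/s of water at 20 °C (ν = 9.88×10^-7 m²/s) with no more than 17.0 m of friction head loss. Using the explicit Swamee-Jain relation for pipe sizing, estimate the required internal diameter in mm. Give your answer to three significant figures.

D ≈ 96.8 mm

Swamee-Jain (Type III): D = 0.66·[ε^1.25·(LQ²/(gh_f))^4.75 + ν·Q^9.4·(L/(gh_f))^5.2]^0.04
LQ²/(gh_f) = 4.871×10^-4; L/(gh_f) = 4.503
Term 1 = ε^1.25·(…)^4.75 = 8.74×10^-22; Term 2 = ν·Q^9.4·(…)^5.2 = 5.66×10^-22
D = 0.66·(8.74×10^-22 + 5.66×10^-22)^0.04 = 0.09680 m = 96.8 mm
Check: V = 1.41 m/s, Re = 1.38×10^5, f = 0.01996, h_f = 15.8 m ≈ 17.0 m ✓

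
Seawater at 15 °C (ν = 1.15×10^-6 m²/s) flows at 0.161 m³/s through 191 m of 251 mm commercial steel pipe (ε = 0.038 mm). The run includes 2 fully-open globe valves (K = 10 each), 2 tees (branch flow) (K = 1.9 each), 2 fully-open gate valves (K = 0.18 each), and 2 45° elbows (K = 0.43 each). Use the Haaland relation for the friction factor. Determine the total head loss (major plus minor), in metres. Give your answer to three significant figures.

V = 4Q/(πD²) = 3.254 m/s; V²/2g = 0.5396 m
Re = 7.10×10^5, ε/D = 1.51×10^-4 → f = 0.01437 (Haaland)
Major: h_f = f(L/D)·V²/2g = 0.01437·761.0·0.5396 = 5.900 m
Minor: ΣK = 25.0; h_m = ΣK·V²/2g = 13.50 m
Total H_L = 5.900 + 13.50 = 19.40 m

H_L ≈ 19.4 m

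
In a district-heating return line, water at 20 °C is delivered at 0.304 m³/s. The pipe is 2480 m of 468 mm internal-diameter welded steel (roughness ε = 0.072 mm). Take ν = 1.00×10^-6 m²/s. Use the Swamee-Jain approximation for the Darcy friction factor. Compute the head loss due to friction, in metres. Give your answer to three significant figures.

V = 4Q/(πD²) = 4·0.304/(π·0.468²) = 1.767 m/s
Re = VD/ν = 1.767·0.468/1.00×10^-6 = 8.27×10^5 → turbulent
ε/D = 0.072/468 = 1.54×10^-4
Swamee-Jain: f = 0.01442
h_f = f(L/D)V²/(2g) = 0.01442·(2480/0.468)·1.767²/(2·9.81) = 12.17 m

h_f ≈ 12.2 m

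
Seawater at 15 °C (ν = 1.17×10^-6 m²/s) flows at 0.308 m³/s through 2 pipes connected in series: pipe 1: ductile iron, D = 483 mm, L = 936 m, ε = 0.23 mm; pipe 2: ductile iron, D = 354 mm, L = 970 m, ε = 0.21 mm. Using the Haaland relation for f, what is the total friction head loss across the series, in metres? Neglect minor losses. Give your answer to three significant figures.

H ≈ 29.1 m

Pipe 1: V = 1.681 m/s, Re = 6.94×10^5, ε/D = 4.76×10^-4, f = 0.01720, h_1 = f(L/D)V²/2g = 4.799 m
Pipe 2: V = 3.129 m/s, Re = 9.47×10^5, ε/D = 5.93×10^-4, f = 0.01780, h_2 = f(L/D)V²/2g = 24.35 m
Series → Q common, losses add: H = Σh = 29.15 m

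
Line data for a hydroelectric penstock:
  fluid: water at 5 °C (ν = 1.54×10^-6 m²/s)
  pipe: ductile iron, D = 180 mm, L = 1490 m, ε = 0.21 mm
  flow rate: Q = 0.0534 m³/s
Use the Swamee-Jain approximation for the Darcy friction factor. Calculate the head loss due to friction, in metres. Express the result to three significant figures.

h_f ≈ 40.1 m

V = 4Q/(πD²) = 4·0.0534/(π·0.180²) = 2.098 m/s
Re = VD/ν = 2.098·0.180/1.54×10^-6 = 2.45×10^5 → turbulent
ε/D = 0.21/180 = 0.00117
Swamee-Jain: f = 0.02160
h_f = f(L/D)V²/(2g) = 0.02160·(1490/0.180)·2.098²/(2·9.81) = 40.13 m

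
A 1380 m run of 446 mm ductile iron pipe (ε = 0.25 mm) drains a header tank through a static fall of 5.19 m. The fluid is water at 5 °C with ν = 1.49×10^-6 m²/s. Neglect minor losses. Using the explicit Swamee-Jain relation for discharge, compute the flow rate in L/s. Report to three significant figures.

Q ≈ 210 L/s

Swamee-Jain (Type II): Q = -0.965·√(gD⁵h_f/L)·ln[ε/(3.7D) + √(3.17ν²L/(gD³h_f))]
√(gD⁵h_f/L) = √(9.81·0.446⁵·5.19/1380) = 0.02552
ε/(3.7D) = 1.51×10^-4; √(3.17ν²L/(gD³h_f)) = 4.64×10^-5
Q = -0.965·0.02552·ln(1.979×10^-4) = 0.2100 m³/s
Check: V = 1.34 m/s, Re = 4.02×10^5, f = 0.01834, h_f = 5.23 m ≈ 5.19 m ✓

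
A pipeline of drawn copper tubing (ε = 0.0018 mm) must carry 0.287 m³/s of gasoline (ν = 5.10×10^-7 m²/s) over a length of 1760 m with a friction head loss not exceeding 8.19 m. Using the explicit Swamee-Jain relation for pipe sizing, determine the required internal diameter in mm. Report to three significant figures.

Swamee-Jain (Type III): D = 0.66·[ε^1.25·(LQ²/(gh_f))^4.75 + ν·Q^9.4·(L/(gh_f))^5.2]^0.04
LQ²/(gh_f) = 1.804; L/(gh_f) = 21.91
Term 1 = ε^1.25·(…)^4.75 = 1.09×10^-6; Term 2 = ν·Q^9.4·(…)^5.2 = 3.82×10^-5
D = 0.66·(1.09×10^-6 + 3.82×10^-5)^0.04 = 0.4399 m = 440 mm
Check: V = 1.89 m/s, Re = 1.63×10^6, f = 0.01085, h_f = 7.89 m ≈ 8.19 m ✓

D ≈ 440 mm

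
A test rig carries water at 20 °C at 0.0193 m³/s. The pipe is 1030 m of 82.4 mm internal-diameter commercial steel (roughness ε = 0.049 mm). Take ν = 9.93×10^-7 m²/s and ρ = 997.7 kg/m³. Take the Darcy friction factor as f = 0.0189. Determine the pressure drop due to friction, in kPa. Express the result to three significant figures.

Δp ≈ 1540 kPa

V = 4Q/(πD²) = 4·0.0193/(π·0.0824²) = 3.619 m/s
h_f = f(L/D)V²/(2g) = 0.01890·(1030/0.0824)·3.619²/(2·9.81) = 157.7 m
Δp = ρg·h_f = 997.7·9.81·157.7 = 1544 kPa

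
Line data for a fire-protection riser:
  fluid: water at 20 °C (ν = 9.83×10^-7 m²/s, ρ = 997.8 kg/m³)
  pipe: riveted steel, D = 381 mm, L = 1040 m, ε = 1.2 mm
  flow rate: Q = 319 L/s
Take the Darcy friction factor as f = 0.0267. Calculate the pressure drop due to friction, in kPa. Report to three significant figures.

V = 4Q/(πD²) = 4·0.319/(π·0.381²) = 2.798 m/s
h_f = f(L/D)V²/(2g) = 0.02670·(1040/0.381)·2.798²/(2·9.81) = 29.08 m
Δp = ρg·h_f = 997.8·9.81·29.08 = 284.7 kPa

Δp ≈ 285 kPa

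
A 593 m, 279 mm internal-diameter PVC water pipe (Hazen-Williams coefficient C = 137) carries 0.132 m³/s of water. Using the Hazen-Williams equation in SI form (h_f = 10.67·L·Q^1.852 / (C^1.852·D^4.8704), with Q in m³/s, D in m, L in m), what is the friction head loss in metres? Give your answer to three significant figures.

h_f ≈ 8.23 m

h_f = 10.67·593·0.132^1.852 / (137^1.852·0.279^4.8704) = 8.231 m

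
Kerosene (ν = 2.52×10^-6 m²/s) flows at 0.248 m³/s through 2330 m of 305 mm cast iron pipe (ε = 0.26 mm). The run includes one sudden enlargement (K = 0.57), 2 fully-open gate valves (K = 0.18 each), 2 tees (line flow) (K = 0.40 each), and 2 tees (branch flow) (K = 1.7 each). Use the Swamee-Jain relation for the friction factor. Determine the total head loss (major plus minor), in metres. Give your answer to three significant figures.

V = 4Q/(πD²) = 3.394 m/s; V²/2g = 0.5873 m
Re = 4.11×10^5, ε/D = 8.52×10^-4 → f = 0.01983 (Swamee-Jain)
Major: h_f = f(L/D)·V²/2g = 0.01983·7639·0.5873 = 88.95 m
Minor: ΣK = 5.13; h_m = ΣK·V²/2g = 3.013 m
Total H_L = 88.95 + 3.013 = 91.96 m

H_L ≈ 92.0 m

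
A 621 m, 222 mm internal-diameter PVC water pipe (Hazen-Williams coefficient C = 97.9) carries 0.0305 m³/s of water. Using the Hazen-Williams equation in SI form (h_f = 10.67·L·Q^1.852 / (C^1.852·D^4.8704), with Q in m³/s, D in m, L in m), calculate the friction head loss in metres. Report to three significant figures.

h_f = 10.67·621·0.0305^1.852 / (97.9^1.852·0.222^4.8704) = 3.242 m

h_f ≈ 3.24 m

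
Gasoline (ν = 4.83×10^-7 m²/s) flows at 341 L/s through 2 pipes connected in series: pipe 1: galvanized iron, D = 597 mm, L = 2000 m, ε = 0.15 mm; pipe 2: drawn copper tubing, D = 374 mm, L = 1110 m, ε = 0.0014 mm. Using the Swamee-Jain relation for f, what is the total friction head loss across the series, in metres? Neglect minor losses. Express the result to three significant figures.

H ≈ 18.7 m

Pipe 1: V = 1.218 m/s, Re = 1.51×10^6, ε/D = 2.51×10^-4, f = 0.01504, h_1 = f(L/D)V²/2g = 3.811 m
Pipe 2: V = 3.104 m/s, Re = 2.40×10^6, ε/D = 3.74×10^-6, f = 0.01023, h_2 = f(L/D)V²/2g = 14.91 m
Series → Q common, losses add: H = Σh = 18.72 m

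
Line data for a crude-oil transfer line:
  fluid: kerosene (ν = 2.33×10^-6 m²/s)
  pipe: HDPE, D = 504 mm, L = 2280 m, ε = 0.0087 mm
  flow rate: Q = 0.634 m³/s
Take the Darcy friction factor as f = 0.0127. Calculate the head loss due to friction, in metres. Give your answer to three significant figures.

V = 4Q/(πD²) = 4·0.634/(π·0.504²) = 3.178 m/s
h_f = f(L/D)V²/(2g) = 0.01270·(2280/0.504)·3.178²/(2·9.81) = 29.57 m

h_f ≈ 29.6 m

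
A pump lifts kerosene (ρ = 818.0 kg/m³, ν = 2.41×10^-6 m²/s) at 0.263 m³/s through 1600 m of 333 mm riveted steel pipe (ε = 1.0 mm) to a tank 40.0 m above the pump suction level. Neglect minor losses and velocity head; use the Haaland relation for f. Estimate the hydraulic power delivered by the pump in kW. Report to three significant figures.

V = 4Q/(πD²) = 3.020 m/s; Re = 4.17×10^5; ε/D = 0.00300; f = 0.02652
h_f = f(L/D)V²/2g = 59.22 m
Total head H = z + h_f = 40.0 + 59.22 = 99.22 m
P_hyd = ρgQH = 818.0·9.81·0.263·99.22 = 209.4 kW

P_hyd ≈ 209 kW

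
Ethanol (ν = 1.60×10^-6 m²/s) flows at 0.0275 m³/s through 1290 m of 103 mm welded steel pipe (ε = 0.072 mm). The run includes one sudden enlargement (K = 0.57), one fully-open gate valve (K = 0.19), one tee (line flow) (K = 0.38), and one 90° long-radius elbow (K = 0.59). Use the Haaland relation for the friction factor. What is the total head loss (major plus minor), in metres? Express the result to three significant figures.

H_L ≈ 137 m

V = 4Q/(πD²) = 3.300 m/s; V²/2g = 0.5552 m
Re = 2.12×10^5, ε/D = 6.99×10^-4 → f = 0.01954 (Haaland)
Major: h_f = f(L/D)·V²/2g = 0.01954·12524·0.5552 = 135.9 m
Minor: ΣK = 1.73; h_m = ΣK·V²/2g = 0.9605 m
Total H_L = 135.9 + 0.9605 = 136.8 m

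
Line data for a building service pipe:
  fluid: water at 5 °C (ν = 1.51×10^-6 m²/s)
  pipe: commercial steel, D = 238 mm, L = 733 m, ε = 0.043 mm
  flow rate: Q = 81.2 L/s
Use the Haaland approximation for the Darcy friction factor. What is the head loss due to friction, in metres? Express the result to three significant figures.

h_f ≈ 8.36 m

V = 4Q/(πD²) = 4·0.0812/(π·0.238²) = 1.825 m/s
Re = VD/ν = 1.825·0.238/1.51×10^-6 = 2.88×10^5 → turbulent
ε/D = 0.043/238 = 1.81×10^-4
Haaland: f = 0.01599
h_f = f(L/D)V²/(2g) = 0.01599·(733/0.238)·1.825²/(2·9.81) = 8.360 m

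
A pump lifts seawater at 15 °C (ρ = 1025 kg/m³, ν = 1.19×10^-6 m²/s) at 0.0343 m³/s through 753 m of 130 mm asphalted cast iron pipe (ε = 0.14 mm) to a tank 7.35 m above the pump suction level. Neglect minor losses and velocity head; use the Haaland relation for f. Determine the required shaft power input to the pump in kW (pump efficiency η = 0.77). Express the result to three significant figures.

P_shaft ≈ 21.7 kW

V = 4Q/(πD²) = 2.584 m/s; Re = 2.82×10^5; ε/D = 0.00108; f = 0.02089
h_f = f(L/D)V²/2g = 41.18 m
Total head H = z + h_f = 7.35 + 41.18 = 48.53 m
P_hyd = ρgQH = 1025·9.81·0.0343·48.53 = 16.74 kW
P_shaft = P_hyd/η = 16.74/0.77 = 21.74 kW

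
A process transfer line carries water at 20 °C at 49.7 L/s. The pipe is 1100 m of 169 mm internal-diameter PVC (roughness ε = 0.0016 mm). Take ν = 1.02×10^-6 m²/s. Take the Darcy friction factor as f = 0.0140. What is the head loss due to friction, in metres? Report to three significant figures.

h_f ≈ 22.8 m

V = 4Q/(πD²) = 4·0.0497/(π·0.169²) = 2.216 m/s
h_f = f(L/D)V²/(2g) = 0.01400·(1100/0.169)·2.216²/(2·9.81) = 22.80 m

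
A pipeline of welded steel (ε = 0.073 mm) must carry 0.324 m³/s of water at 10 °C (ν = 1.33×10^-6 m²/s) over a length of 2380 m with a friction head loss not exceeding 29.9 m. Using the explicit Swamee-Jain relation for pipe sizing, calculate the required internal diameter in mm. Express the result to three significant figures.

Swamee-Jain (Type III): D = 0.66·[ε^1.25·(LQ²/(gh_f))^4.75 + ν·Q^9.4·(L/(gh_f))^5.2]^0.04
LQ²/(gh_f) = 0.8518; L/(gh_f) = 8.114
Term 1 = ε^1.25·(…)^4.75 = 3.15×10^-6; Term 2 = ν·Q^9.4·(…)^5.2 = 1.78×10^-6
D = 0.66·(3.15×10^-6 + 1.78×10^-6)^0.04 = 0.4048 m = 405 mm
Check: V = 2.52 m/s, Re = 7.66×10^5, f = 0.01481, h_f = 28.1 m ≈ 29.9 m ✓

D ≈ 405 mm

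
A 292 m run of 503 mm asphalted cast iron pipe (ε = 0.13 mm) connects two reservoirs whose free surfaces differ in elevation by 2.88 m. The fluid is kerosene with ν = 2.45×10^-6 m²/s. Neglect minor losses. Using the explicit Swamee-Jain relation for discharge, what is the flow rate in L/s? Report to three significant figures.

Swamee-Jain (Type II): Q = -0.965·√(gD⁵h_f/L)·ln[ε/(3.7D) + √(3.17ν²L/(gD³h_f))]
√(gD⁵h_f/L) = √(9.81·0.503⁵·2.88/292) = 0.05582
ε/(3.7D) = 6.99×10^-5; √(3.17ν²L/(gD³h_f)) = 3.93×10^-5
Q = -0.965·0.05582·ln(1.092×10^-4) = 0.4914 m³/s
Check: V = 2.47 m/s, Re = 5.08×10^5, f = 0.01601, h_f = 2.90 m ≈ 2.88 m ✓

Q ≈ 491 L/s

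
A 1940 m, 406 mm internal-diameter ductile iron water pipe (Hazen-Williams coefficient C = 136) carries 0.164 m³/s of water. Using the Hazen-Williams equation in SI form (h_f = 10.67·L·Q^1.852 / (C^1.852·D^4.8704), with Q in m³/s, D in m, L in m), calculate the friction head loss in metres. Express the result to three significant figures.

h_f = 10.67·1940·0.164^1.852 / (136^1.852·0.406^4.8704) = 6.564 m

h_f ≈ 6.56 m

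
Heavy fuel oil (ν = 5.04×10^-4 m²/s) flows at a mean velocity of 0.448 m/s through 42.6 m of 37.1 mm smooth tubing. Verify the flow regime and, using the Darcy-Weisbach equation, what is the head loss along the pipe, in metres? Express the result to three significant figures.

Re = VD/ν = 0.448·0.03710/5.04×10^-4 = 33.0 → laminar (Re < 2300)
f = 64/Re = 1.941
h_f = f(L/D)V²/(2g) = 1.941·(42.6/0.03710)·0.448²/(2·9.81) = 22.80 m

h_f ≈ 22.8 m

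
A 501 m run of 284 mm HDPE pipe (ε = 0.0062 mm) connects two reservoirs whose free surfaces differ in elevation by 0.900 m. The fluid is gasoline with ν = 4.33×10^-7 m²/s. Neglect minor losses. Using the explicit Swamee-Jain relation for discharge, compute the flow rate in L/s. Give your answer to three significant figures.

Swamee-Jain (Type II): Q = -0.965·√(gD⁵h_f/L)·ln[ε/(3.7D) + √(3.17ν²L/(gD³h_f))]
√(gD⁵h_f/L) = √(9.81·0.284⁵·0.900/501) = 0.005706
ε/(3.7D) = 5.90×10^-6; √(3.17ν²L/(gD³h_f)) = 3.84×10^-5
Q = -0.965·0.005706·ln(4.427×10^-5) = 0.05520 m³/s
Check: V = 0.871 m/s, Re = 5.72×10^5, f = 0.01315, h_f = 0.898 m ≈ 0.900 m ✓

Q ≈ 55.2 L/s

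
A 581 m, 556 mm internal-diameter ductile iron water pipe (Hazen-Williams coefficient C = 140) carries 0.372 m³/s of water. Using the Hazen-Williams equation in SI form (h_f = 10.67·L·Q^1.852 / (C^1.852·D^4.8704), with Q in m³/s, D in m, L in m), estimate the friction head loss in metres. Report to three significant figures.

h_f = 10.67·581·0.372^1.852 / (140^1.852·0.556^4.8704) = 1.836 m

h_f ≈ 1.84 m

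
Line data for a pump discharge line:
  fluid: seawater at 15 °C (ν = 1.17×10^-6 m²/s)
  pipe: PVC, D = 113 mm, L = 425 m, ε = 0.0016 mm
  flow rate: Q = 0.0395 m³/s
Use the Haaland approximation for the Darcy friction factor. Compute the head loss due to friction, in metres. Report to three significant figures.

V = 4Q/(πD²) = 4·0.0395/(π·0.113²) = 3.939 m/s
Re = VD/ν = 3.939·0.113/1.17×10^-6 = 3.80×10^5 → turbulent
ε/D = 0.0016/113 = 1.42×10^-5
Haaland: f = 0.01386
h_f = f(L/D)V²/(2g) = 0.01386·(425/0.113)·3.939²/(2·9.81) = 41.22 m

h_f ≈ 41.2 m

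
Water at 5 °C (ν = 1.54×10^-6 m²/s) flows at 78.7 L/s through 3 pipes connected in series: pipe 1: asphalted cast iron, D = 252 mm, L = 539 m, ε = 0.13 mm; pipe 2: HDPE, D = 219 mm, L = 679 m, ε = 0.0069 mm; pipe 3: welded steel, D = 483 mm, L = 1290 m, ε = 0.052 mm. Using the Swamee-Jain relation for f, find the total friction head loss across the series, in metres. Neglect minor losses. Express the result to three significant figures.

Pipe 1: V = 1.578 m/s, Re = 2.58×10^5, ε/D = 5.16×10^-4, f = 0.01862, h_1 = f(L/D)V²/2g = 5.054 m
Pipe 2: V = 2.089 m/s, Re = 2.97×10^5, ε/D = 3.15×10^-5, f = 0.01476, h_2 = f(L/D)V²/2g = 10.18 m
Pipe 3: V = 0.4295 m/s, Re = 1.35×10^5, ε/D = 1.08×10^-4, f = 0.01754, h_3 = f(L/D)V²/2g = 0.4406 m
Series → Q common, losses add: H = Σh = 15.68 m

H ≈ 15.7 m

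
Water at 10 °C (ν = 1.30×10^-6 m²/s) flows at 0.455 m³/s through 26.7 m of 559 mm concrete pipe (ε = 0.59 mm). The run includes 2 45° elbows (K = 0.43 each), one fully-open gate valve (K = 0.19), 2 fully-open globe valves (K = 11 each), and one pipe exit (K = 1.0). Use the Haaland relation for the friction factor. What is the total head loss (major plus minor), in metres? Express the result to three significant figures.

V = 4Q/(πD²) = 1.854 m/s; V²/2g = 0.1752 m
Re = 7.97×10^5, ε/D = 0.00106 → f = 0.02026 (Haaland)
Major: h_f = f(L/D)·V²/2g = 0.02026·47.76·0.1752 = 0.1695 m
Minor: ΣK = 24.1; h_m = ΣK·V²/2g = 4.213 m
Total H_L = 0.1695 + 4.213 = 4.383 m

H_L ≈ 4.38 m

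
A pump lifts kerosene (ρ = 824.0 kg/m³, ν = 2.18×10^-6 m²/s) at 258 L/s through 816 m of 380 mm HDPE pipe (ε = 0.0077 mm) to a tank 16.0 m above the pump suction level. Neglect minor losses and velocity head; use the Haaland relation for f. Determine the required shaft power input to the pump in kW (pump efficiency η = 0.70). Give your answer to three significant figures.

P_shaft ≈ 71.0 kW

V = 4Q/(πD²) = 2.275 m/s; Re = 3.97×10^5; ε/D = 2.03×10^-5; f = 0.01383
h_f = f(L/D)V²/2g = 7.831 m
Total head H = z + h_f = 16.0 + 7.831 = 23.83 m
P_hyd = ρgQH = 824.0·9.81·0.258·23.83 = 49.70 kW
P_shaft = P_hyd/η = 49.70/0.70 = 71.00 kW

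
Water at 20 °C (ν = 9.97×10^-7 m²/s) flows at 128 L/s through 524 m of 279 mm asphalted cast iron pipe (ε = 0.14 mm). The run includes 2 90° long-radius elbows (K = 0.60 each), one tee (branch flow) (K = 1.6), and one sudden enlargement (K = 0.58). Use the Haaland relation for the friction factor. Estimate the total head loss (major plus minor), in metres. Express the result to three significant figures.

H_L ≈ 8.09 m

V = 4Q/(πD²) = 2.094 m/s; V²/2g = 0.2234 m
Re = 5.86×10^5, ε/D = 5.02×10^-4 → f = 0.01747 (Haaland)
Major: h_f = f(L/D)·V²/2g = 0.01747·1878·0.2234 = 7.332 m
Minor: ΣK = 3.38; h_m = ΣK·V²/2g = 0.7552 m
Total H_L = 7.332 + 0.7552 = 8.087 m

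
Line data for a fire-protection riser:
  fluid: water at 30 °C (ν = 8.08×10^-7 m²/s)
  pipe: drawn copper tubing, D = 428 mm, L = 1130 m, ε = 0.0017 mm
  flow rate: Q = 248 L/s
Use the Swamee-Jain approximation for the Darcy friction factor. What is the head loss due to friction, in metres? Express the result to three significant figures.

h_f ≈ 4.75 m

V = 4Q/(πD²) = 4·0.248/(π·0.428²) = 1.724 m/s
Re = VD/ν = 1.724·0.428/8.08×10^-7 = 9.13×10^5 → turbulent
ε/D = 0.0017/428 = 3.97×10^-6
Swamee-Jain: f = 0.01188
h_f = f(L/D)V²/(2g) = 0.01188·(1130/0.428)·1.724²/(2·9.81) = 4.751 m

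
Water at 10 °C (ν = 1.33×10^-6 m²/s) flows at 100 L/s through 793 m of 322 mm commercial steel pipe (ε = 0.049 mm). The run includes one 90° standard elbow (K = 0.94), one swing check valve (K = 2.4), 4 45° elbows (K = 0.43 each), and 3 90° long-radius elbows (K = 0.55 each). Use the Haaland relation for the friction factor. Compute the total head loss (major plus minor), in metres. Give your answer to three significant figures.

V = 4Q/(πD²) = 1.228 m/s; V²/2g = 0.07686 m
Re = 2.97×10^5, ε/D = 1.52×10^-4 → f = 0.01569 (Haaland)
Major: h_f = f(L/D)·V²/2g = 0.01569·2463·0.07686 = 2.971 m
Minor: ΣK = 6.71; h_m = ΣK·V²/2g = 0.5157 m
Total H_L = 2.971 + 0.5157 = 3.486 m

H_L ≈ 3.49 m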